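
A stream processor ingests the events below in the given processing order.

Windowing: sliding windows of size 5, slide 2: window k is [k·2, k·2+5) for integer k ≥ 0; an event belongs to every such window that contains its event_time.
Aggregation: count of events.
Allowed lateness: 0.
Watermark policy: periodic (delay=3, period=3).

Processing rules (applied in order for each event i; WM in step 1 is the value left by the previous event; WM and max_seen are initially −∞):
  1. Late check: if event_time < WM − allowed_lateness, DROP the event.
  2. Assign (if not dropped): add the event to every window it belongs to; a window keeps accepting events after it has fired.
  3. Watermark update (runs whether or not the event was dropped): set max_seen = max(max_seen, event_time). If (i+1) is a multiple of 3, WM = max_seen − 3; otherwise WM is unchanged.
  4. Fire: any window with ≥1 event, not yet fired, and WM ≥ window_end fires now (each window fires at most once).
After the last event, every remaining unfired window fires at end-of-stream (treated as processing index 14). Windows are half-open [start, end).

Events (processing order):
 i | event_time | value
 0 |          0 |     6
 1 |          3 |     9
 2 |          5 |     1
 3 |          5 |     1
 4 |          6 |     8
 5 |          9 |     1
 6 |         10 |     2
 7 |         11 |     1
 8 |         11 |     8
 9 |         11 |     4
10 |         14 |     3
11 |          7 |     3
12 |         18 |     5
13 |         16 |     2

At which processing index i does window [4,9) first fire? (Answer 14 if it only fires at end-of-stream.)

11

i=0 t=0 v=6: → [0,5); WM=−∞
i=1 t=3 v=9: → [2,7),[0,5); WM=−∞
i=2 t=5 v=1: → [4,9),[2,7); WM=2
i=3 t=5 v=1: → [4,9),[2,7); WM=2
i=4 t=6 v=8: → [6,11),[4,9),[2,7); WM=2
i=5 t=9 v=1: → [8,13),[6,11); WM=6; [0,5) fires=2
i=6 t=10 v=2: → [10,15),[8,13),[6,11); WM=6
i=7 t=11 v=1: → [10,15),[8,13); WM=6
i=8 t=11 v=8: → [10,15),[8,13); WM=8; [2,7) fires=4
i=9 t=11 v=4: → [10,15),[8,13); WM=8
i=10 t=14 v=3: → [14,19),[12,17),[10,15); WM=8
i=11 t=7 v=3: DROP (t<8-0); WM=11; [4,9) fires=3 [6,11) fires=3
i=12 t=18 v=5: → [18,23),[16,21),[14,19); WM=11
i=13 t=16 v=2: → [16,21),[14,19),[12,17); WM=11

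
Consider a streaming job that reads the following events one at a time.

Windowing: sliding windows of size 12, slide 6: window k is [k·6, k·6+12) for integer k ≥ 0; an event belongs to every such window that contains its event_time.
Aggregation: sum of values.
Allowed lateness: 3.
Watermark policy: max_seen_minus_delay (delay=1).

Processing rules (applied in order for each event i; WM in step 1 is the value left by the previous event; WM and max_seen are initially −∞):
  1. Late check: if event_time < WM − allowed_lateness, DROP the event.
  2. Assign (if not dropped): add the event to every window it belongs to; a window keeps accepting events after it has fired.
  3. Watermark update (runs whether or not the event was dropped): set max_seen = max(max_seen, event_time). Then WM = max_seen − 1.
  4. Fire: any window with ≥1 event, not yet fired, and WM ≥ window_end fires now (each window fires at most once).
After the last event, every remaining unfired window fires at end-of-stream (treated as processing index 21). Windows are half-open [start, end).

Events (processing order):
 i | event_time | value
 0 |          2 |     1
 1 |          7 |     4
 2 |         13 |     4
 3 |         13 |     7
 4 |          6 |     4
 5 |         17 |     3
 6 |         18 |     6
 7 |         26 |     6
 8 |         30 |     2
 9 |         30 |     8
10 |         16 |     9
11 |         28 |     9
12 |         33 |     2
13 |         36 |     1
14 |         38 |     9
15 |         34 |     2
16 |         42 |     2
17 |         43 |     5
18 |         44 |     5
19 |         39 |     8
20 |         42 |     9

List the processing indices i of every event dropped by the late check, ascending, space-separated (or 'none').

4 10 19

i=0 t=2 v=1: → [0,12); WM=1
i=1 t=7 v=4: → [6,18),[0,12); WM=6
i=2 t=13 v=4: → [12,24),[6,18); WM=12; [0,12) fires=5
i=3 t=13 v=7: → [12,24),[6,18); WM=12
i=4 t=6 v=4: DROP (t<12-3); WM=12
i=5 t=17 v=3: → [12,24),[6,18); WM=16
i=6 t=18 v=6: → [18,30),[12,24); WM=17
i=7 t=26 v=6: → [24,36),[18,30); WM=25; [6,18) fires=18 [12,24) fires=20
i=8 t=30 v=2: → [30,42),[24,36); WM=29
i=9 t=30 v=8: → [30,42),[24,36); WM=29
i=10 t=16 v=9: DROP (t<29-3); WM=29
i=11 t=28 v=9: → [24,36),[18,30); WM=29
i=12 t=33 v=2: → [30,42),[24,36); WM=32; [18,30) fires=21
i=13 t=36 v=1: → [36,48),[30,42); WM=35
i=14 t=38 v=9: → [36,48),[30,42); WM=37; [24,36) fires=27
i=15 t=34 v=2: → [30,42),[24,36); WM=37
i=16 t=42 v=2: → [42,54),[36,48); WM=41
i=17 t=43 v=5: → [42,54),[36,48); WM=42; [30,42) fires=24
i=18 t=44 v=5: → [42,54),[36,48); WM=43
i=19 t=39 v=8: DROP (t<43-3); WM=43
i=20 t=42 v=9: → [42,54),[36,48); WM=43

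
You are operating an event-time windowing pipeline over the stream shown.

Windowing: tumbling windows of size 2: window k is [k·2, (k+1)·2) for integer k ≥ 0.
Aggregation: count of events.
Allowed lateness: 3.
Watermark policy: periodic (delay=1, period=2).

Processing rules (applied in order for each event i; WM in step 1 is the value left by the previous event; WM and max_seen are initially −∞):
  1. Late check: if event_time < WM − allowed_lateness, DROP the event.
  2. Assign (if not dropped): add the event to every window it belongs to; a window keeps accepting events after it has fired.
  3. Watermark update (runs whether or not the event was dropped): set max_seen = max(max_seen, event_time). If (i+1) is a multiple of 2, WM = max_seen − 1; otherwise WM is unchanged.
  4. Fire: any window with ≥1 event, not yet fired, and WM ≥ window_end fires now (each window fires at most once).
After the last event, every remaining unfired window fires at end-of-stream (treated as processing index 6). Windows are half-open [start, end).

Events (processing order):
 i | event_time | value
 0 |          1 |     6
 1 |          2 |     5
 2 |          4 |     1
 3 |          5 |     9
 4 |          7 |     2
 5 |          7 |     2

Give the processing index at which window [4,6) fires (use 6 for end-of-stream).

5

i=0 t=1 v=6: → [0,2); WM=−∞
i=1 t=2 v=5: → [2,4); WM=1
i=2 t=4 v=1: → [4,6); WM=1
i=3 t=5 v=9: → [4,6); WM=4; [0,2) fires=1 [2,4) fires=1
i=4 t=7 v=2: → [6,8); WM=4
i=5 t=7 v=2: → [6,8); WM=6; [4,6) fires=2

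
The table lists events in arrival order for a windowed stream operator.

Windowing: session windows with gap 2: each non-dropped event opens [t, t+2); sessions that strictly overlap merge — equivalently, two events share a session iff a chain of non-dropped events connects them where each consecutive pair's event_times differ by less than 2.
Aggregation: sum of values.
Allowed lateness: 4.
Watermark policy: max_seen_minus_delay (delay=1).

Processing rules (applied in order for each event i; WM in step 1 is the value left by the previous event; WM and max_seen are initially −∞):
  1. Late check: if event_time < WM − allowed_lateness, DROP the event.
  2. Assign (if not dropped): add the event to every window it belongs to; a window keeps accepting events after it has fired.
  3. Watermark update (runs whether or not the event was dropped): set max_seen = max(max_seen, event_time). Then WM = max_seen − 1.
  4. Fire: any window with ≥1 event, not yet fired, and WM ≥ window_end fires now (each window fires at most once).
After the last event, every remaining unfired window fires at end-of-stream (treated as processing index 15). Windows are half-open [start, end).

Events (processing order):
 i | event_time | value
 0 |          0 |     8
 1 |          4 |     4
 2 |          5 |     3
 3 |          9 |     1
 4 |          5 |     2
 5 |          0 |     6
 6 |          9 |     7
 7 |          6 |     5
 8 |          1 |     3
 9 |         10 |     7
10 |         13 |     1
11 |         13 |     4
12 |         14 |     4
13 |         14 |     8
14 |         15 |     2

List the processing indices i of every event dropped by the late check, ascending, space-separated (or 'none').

5 8

i=0 t=0 v=8: → [0,2); WM=-1
i=1 t=4 v=4: → [4,6); WM=3
i=2 t=5 v=3: → [4,7); WM=4
i=3 t=9 v=1: → [9,11); WM=8
i=4 t=5 v=2: → [4,7); WM=8
i=5 t=0 v=6: DROP (t<8-4); WM=8
i=6 t=9 v=7: → [9,11); WM=8
i=7 t=6 v=5: → [4,8); WM=8
i=8 t=1 v=3: DROP (t<8-4); WM=8
i=9 t=10 v=7: → [9,12); WM=9
i=10 t=13 v=1: → [13,15); WM=12
i=11 t=13 v=4: → [13,15); WM=12
i=12 t=14 v=4: → [13,16); WM=13
i=13 t=14 v=8: → [13,16); WM=13
i=14 t=15 v=2: → [13,17); WM=14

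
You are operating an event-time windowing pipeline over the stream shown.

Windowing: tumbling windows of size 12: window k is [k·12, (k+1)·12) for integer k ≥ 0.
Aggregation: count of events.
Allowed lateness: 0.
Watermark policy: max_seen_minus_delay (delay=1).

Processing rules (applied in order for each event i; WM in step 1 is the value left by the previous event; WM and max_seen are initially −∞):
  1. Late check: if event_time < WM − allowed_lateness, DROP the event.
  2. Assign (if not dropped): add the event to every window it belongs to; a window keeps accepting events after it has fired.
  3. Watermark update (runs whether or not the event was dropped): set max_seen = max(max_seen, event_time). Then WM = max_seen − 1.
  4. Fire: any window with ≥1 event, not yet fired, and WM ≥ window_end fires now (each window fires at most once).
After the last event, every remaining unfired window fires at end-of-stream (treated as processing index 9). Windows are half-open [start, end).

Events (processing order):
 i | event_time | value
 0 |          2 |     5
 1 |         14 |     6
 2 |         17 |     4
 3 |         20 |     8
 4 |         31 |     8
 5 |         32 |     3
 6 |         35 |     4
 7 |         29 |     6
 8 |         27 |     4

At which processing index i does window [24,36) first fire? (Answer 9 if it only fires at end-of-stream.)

9

i=0 t=2 v=5: → [0,12); WM=1
i=1 t=14 v=6: → [12,24); WM=13; [0,12) fires=1
i=2 t=17 v=4: → [12,24); WM=16
i=3 t=20 v=8: → [12,24); WM=19
i=4 t=31 v=8: → [24,36); WM=30; [12,24) fires=3
i=5 t=32 v=3: → [24,36); WM=31
i=6 t=35 v=4: → [24,36); WM=34
i=7 t=29 v=6: DROP (t<34-0); WM=34
i=8 t=27 v=4: DROP (t<34-0); WM=34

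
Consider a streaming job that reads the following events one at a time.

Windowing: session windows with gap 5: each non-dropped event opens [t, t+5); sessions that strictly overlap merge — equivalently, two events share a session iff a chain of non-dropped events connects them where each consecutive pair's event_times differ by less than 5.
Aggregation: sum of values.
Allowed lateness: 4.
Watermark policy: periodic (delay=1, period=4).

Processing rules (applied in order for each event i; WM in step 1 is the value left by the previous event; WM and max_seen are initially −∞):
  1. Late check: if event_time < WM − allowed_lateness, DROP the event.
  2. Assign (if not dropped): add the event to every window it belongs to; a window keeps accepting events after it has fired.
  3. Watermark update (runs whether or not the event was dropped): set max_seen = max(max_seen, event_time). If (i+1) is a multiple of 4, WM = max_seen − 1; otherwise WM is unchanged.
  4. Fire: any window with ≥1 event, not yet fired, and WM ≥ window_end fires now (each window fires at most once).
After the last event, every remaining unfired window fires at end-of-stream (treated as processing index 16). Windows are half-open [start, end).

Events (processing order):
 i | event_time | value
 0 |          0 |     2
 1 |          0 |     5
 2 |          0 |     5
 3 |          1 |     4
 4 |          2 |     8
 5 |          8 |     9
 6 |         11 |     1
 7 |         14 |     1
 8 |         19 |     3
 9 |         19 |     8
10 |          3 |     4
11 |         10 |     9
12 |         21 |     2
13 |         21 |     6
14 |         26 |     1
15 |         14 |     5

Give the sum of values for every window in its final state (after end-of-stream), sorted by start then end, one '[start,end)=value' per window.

[0,7)=24 [8,19)=25 [19,26)=19 [26,31)=1

i=0 t=0 v=2: → [0,5); WM=−∞
i=1 t=0 v=5: → [0,5); WM=−∞
i=2 t=0 v=5: → [0,5); WM=−∞
i=3 t=1 v=4: → [0,6); WM=0
i=4 t=2 v=8: → [0,7); WM=0
i=5 t=8 v=9: → [8,13); WM=0
i=6 t=11 v=1: → [8,16); WM=0
i=7 t=14 v=1: → [8,19); WM=13
i=8 t=19 v=3: → [19,24); WM=13
i=9 t=19 v=8: → [19,24); WM=13
i=10 t=3 v=4: DROP (t<13-4); WM=13
i=11 t=10 v=9: → [8,19); WM=18
i=12 t=21 v=2: → [19,26); WM=18
i=13 t=21 v=6: → [19,26); WM=18
i=14 t=26 v=1: → [26,31); WM=18
i=15 t=14 v=5: → [8,19); WM=25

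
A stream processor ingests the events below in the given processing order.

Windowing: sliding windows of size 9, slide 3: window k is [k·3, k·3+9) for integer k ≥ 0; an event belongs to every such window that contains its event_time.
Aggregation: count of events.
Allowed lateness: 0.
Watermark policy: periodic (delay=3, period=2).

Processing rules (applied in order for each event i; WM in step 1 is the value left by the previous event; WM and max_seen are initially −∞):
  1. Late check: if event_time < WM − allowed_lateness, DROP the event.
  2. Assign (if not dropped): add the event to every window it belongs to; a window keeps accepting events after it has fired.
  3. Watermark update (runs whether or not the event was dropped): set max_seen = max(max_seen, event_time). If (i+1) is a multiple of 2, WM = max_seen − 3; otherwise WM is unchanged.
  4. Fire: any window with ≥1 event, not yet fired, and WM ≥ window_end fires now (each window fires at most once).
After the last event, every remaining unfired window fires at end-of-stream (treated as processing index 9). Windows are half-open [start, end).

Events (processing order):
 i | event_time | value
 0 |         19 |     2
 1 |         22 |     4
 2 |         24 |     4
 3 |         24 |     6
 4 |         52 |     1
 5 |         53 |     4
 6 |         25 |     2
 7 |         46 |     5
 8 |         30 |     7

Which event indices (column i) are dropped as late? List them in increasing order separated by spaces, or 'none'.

6 7 8

i=0 t=19 v=2: → [18,27),[15,24),[12,21); WM=−∞
i=1 t=22 v=4: → [21,30),[18,27),[15,24); WM=19
i=2 t=24 v=4: → [24,33),[21,30),[18,27); WM=19
i=3 t=24 v=6: → [24,33),[21,30),[18,27); WM=21; [12,21) fires=1
i=4 t=52 v=1: → [51,60),[48,57),[45,54); WM=21
i=5 t=53 v=4: → [51,60),[48,57),[45,54); WM=50; [15,24) fires=2 [18,27) fires=4 [21,30) fires=3 [24,33) fires=2
i=6 t=25 v=2: DROP (t<50-0); WM=50
i=7 t=46 v=5: DROP (t<50-0); WM=50
i=8 t=30 v=7: DROP (t<50-0); WM=50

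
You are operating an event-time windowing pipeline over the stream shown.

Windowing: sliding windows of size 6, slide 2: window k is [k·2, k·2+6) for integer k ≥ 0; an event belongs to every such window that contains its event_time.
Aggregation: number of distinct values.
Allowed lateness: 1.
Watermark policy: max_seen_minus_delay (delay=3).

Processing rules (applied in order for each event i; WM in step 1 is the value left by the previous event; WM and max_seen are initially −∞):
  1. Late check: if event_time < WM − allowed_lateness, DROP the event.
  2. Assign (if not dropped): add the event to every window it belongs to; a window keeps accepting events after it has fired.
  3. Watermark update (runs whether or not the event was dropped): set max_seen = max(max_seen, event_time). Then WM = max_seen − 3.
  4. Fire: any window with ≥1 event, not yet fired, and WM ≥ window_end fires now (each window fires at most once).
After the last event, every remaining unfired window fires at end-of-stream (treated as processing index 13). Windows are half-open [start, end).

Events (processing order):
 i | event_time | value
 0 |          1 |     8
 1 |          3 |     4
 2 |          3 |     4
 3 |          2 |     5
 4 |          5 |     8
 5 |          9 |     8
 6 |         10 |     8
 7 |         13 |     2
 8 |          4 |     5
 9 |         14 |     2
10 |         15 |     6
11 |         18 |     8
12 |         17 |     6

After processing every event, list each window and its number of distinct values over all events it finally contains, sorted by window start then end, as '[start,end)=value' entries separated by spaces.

[0,6)=3 [2,8)=3 [4,10)=1 [6,12)=1 [8,14)=2 [10,16)=3 [12,18)=2 [14,20)=3 [16,22)=2 [18,24)=1

i=0 t=1 v=8: → [0,6); WM=-2
i=1 t=3 v=4: → [2,8),[0,6); WM=0
i=2 t=3 v=4: → [2,8),[0,6); WM=0
i=3 t=2 v=5: → [2,8),[0,6); WM=0
i=4 t=5 v=8: → [4,10),[2,8),[0,6); WM=2
i=5 t=9 v=8: → [8,14),[6,12),[4,10); WM=6; [0,6) fires=3
i=6 t=10 v=8: → [10,16),[8,14),[6,12); WM=7
i=7 t=13 v=2: → [12,18),[10,16),[8,14); WM=10; [2,8) fires=3 [4,10) fires=1
i=8 t=4 v=5: DROP (t<10-1); WM=10
i=9 t=14 v=2: → [14,20),[12,18),[10,16); WM=11
i=10 t=15 v=6: → [14,20),[12,18),[10,16); WM=12; [6,12) fires=1
i=11 t=18 v=8: → [18,24),[16,22),[14,20); WM=15; [8,14) fires=2
i=12 t=17 v=6: → [16,22),[14,20),[12,18); WM=15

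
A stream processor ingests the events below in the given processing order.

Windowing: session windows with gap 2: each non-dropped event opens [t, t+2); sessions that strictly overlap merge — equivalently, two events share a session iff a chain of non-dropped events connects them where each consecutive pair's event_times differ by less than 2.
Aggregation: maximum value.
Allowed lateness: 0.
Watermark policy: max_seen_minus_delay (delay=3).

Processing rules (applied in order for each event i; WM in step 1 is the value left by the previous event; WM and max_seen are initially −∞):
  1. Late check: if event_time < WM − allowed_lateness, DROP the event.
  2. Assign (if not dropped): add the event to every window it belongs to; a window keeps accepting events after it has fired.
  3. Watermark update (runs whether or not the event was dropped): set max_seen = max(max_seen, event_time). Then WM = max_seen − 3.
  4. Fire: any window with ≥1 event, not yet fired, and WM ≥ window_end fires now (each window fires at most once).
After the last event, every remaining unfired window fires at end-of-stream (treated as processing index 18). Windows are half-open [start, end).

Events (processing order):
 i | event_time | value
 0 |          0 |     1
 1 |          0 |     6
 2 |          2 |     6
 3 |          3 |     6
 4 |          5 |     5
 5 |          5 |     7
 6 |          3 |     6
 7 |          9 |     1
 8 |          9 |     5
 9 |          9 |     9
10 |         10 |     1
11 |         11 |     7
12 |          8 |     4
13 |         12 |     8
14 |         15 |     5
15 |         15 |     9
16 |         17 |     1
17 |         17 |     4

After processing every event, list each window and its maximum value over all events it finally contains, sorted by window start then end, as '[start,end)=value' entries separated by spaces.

i=0 t=0 v=1: → [0,2); WM=-3
i=1 t=0 v=6: → [0,2); WM=-3
i=2 t=2 v=6: → [2,4); WM=-1
i=3 t=3 v=6: → [2,5); WM=0
i=4 t=5 v=5: → [5,7); WM=2
i=5 t=5 v=7: → [5,7); WM=2
i=6 t=3 v=6: → [2,5); WM=2
i=7 t=9 v=1: → [9,11); WM=6
i=8 t=9 v=5: → [9,11); WM=6
i=9 t=9 v=9: → [9,11); WM=6
i=10 t=10 v=1: → [9,12); WM=7
i=11 t=11 v=7: → [9,13); WM=8
i=12 t=8 v=4: → [8,13); WM=8
i=13 t=12 v=8: → [8,14); WM=9
i=14 t=15 v=5: → [15,17); WM=12
i=15 t=15 v=9: → [15,17); WM=12
i=16 t=17 v=1: → [17,19); WM=14
i=17 t=17 v=4: → [17,19); WM=14

[0,2)=6 [2,5)=6 [5,7)=7 [8,14)=9 [15,17)=9 [17,19)=4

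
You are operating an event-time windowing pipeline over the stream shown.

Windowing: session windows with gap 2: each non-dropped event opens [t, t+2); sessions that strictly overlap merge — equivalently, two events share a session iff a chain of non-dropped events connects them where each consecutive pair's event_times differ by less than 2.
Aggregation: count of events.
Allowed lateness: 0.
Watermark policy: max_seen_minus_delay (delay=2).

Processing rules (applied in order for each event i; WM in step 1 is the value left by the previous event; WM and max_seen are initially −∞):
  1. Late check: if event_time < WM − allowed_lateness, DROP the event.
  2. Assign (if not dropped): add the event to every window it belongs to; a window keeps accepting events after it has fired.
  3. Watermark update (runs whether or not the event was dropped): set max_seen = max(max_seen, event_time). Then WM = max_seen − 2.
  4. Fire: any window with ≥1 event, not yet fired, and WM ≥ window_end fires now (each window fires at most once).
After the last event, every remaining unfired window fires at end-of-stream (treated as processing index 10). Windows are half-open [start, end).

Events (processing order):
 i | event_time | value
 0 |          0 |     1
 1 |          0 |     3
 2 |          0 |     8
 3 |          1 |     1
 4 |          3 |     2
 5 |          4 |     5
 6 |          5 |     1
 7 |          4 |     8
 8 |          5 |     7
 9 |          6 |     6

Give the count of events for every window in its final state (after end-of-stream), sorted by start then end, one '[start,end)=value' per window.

[0,3)=4 [3,8)=6

i=0 t=0 v=1: → [0,2); WM=-2
i=1 t=0 v=3: → [0,2); WM=-2
i=2 t=0 v=8: → [0,2); WM=-2
i=3 t=1 v=1: → [0,3); WM=-1
i=4 t=3 v=2: → [3,5); WM=1
i=5 t=4 v=5: → [3,6); WM=2
i=6 t=5 v=1: → [3,7); WM=3
i=7 t=4 v=8: → [3,7); WM=3
i=8 t=5 v=7: → [3,7); WM=3
i=9 t=6 v=6: → [3,8); WM=4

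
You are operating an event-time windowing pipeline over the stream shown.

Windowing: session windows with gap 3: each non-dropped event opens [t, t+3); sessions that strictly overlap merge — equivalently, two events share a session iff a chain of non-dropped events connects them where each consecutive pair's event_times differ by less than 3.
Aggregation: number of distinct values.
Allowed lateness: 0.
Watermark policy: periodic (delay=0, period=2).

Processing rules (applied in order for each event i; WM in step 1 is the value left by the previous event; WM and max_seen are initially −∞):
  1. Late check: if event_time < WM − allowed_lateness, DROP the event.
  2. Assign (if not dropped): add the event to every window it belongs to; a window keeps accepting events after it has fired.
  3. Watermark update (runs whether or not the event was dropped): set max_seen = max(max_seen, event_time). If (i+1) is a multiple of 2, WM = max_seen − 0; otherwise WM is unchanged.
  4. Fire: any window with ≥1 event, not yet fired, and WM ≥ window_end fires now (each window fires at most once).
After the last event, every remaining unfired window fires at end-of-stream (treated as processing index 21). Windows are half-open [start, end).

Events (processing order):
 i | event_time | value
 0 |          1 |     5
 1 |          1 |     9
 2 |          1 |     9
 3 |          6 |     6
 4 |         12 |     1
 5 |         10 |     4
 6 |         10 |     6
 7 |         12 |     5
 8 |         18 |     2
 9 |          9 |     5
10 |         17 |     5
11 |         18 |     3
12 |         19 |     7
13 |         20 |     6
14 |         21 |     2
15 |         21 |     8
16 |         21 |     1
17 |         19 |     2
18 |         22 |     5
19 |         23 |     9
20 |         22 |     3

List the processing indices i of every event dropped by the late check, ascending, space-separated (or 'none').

6 9 10 17 20

i=0 t=1 v=5: → [1,4); WM=−∞
i=1 t=1 v=9: → [1,4); WM=1
i=2 t=1 v=9: → [1,4); WM=1
i=3 t=6 v=6: → [6,9); WM=6
i=4 t=12 v=1: → [12,15); WM=6
i=5 t=10 v=4: → [10,15); WM=12
i=6 t=10 v=6: DROP (t<12-0); WM=12
i=7 t=12 v=5: → [10,15); WM=12
i=8 t=18 v=2: → [18,21); WM=12
i=9 t=9 v=5: DROP (t<12-0); WM=18
i=10 t=17 v=5: DROP (t<18-0); WM=18
i=11 t=18 v=3: → [18,21); WM=18
i=12 t=19 v=7: → [18,22); WM=18
i=13 t=20 v=6: → [18,23); WM=20
i=14 t=21 v=2: → [18,24); WM=20
i=15 t=21 v=8: → [18,24); WM=21
i=16 t=21 v=1: → [18,24); WM=21
i=17 t=19 v=2: DROP (t<21-0); WM=21
i=18 t=22 v=5: → [18,25); WM=21
i=19 t=23 v=9: → [18,26); WM=23
i=20 t=22 v=3: DROP (t<23-0); WM=23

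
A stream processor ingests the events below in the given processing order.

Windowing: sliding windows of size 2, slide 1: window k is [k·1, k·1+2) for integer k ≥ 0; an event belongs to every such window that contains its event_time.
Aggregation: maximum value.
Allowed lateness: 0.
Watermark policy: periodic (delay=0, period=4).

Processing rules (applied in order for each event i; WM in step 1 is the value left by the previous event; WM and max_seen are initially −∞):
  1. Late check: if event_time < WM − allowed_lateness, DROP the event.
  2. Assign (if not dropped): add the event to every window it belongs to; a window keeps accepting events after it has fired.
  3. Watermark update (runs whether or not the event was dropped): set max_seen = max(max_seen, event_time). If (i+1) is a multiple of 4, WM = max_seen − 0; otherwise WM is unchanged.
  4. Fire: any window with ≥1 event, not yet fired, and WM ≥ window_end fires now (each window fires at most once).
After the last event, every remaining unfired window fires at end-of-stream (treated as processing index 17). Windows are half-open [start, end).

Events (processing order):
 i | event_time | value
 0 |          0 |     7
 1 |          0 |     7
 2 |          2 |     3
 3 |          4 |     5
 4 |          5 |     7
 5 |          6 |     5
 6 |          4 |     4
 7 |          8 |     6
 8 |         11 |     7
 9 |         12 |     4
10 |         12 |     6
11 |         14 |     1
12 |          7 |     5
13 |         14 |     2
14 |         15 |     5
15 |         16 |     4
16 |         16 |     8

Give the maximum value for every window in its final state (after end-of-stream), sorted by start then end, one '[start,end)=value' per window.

i=0 t=0 v=7: → [0,2); WM=−∞
i=1 t=0 v=7: → [0,2); WM=−∞
i=2 t=2 v=3: → [2,4),[1,3); WM=−∞
i=3 t=4 v=5: → [4,6),[3,5); WM=4; [0,2) fires=7 [1,3) fires=3 [2,4) fires=3
i=4 t=5 v=7: → [5,7),[4,6); WM=4
i=5 t=6 v=5: → [6,8),[5,7); WM=4
i=6 t=4 v=4: → [4,6),[3,5); WM=4
i=7 t=8 v=6: → [8,10),[7,9); WM=8; [3,5) fires=5 [4,6) fires=7 [5,7) fires=7 [6,8) fires=5
i=8 t=11 v=7: → [11,13),[10,12); WM=8
i=9 t=12 v=4: → [12,14),[11,13); WM=8
i=10 t=12 v=6: → [12,14),[11,13); WM=8
i=11 t=14 v=1: → [14,16),[13,15); WM=14; [7,9) fires=6 [8,10) fires=6 [10,12) fires=7 [11,13) fires=7 [12,14) fires=6
i=12 t=7 v=5: DROP (t<14-0); WM=14
i=13 t=14 v=2: → [14,16),[13,15); WM=14
i=14 t=15 v=5: → [15,17),[14,16); WM=14
i=15 t=16 v=4: → [16,18),[15,17); WM=16; [13,15) fires=2 [14,16) fires=5
i=16 t=16 v=8: → [16,18),[15,17); WM=16

[0,2)=7 [1,3)=3 [2,4)=3 [3,5)=5 [4,6)=7 [5,7)=7 [6,8)=5 [7,9)=6 [8,10)=6 [10,12)=7 [11,13)=7 [12,14)=6 [13,15)=2 [14,16)=5 [15,17)=8 [16,18)=8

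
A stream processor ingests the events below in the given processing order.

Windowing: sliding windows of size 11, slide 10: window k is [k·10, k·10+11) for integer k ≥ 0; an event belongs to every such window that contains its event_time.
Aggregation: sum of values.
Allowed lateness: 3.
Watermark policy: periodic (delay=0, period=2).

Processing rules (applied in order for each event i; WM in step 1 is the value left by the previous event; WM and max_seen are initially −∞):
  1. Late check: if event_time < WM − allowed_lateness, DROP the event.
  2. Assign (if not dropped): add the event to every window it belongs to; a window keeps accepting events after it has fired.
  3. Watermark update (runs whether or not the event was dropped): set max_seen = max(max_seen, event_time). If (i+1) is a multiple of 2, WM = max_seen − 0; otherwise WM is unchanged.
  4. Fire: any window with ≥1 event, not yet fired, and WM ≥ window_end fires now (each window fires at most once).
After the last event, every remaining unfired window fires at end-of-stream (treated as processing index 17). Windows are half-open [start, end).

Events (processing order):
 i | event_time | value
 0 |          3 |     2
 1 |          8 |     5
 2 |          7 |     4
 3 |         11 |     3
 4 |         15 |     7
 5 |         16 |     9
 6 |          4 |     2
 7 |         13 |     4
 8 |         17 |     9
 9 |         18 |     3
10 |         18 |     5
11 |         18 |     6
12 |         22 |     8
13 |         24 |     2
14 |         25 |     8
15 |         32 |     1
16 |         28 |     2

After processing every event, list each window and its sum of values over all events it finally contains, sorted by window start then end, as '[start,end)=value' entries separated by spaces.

i=0 t=3 v=2: → [0,11); WM=−∞
i=1 t=8 v=5: → [0,11); WM=8
i=2 t=7 v=4: → [0,11); WM=8
i=3 t=11 v=3: → [10,21); WM=11; [0,11) fires=11
i=4 t=15 v=7: → [10,21); WM=11
i=5 t=16 v=9: → [10,21); WM=16
i=6 t=4 v=2: DROP (t<16-3); WM=16
i=7 t=13 v=4: → [10,21); WM=16
i=8 t=17 v=9: → [10,21); WM=16
i=9 t=18 v=3: → [10,21); WM=18
i=10 t=18 v=5: → [10,21); WM=18
i=11 t=18 v=6: → [10,21); WM=18
i=12 t=22 v=8: → [20,31); WM=18
i=13 t=24 v=2: → [20,31); WM=24; [10,21) fires=46
i=14 t=25 v=8: → [20,31); WM=24
i=15 t=32 v=1: → [30,41); WM=32; [20,31) fires=18
i=16 t=28 v=2: DROP (t<32-3); WM=32

[0,11)=11 [10,21)=46 [20,31)=18 [30,41)=1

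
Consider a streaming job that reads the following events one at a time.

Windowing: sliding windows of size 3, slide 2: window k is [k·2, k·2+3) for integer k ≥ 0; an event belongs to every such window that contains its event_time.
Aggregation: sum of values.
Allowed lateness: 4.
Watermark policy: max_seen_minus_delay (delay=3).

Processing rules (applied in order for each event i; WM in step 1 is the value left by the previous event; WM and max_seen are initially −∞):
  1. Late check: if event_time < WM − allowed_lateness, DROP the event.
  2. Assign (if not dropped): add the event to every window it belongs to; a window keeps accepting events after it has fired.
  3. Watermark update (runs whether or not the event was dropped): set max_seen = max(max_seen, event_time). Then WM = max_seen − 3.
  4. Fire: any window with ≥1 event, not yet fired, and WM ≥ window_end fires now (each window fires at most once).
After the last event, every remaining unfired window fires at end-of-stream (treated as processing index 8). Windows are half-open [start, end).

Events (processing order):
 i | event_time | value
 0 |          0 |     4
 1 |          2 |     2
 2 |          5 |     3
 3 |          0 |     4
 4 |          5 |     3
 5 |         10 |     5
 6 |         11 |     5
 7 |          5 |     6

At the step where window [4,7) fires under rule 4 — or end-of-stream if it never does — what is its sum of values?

i=0 t=0 v=4: → [0,3); WM=-3
i=1 t=2 v=2: → [2,5),[0,3); WM=-1
i=2 t=5 v=3: → [4,7); WM=2
i=3 t=0 v=4: → [0,3); WM=2
i=4 t=5 v=3: → [4,7); WM=2
i=5 t=10 v=5: → [10,13),[8,11); WM=7; [0,3) fires=10 [2,5) fires=2 [4,7) fires=6
i=6 t=11 v=5: → [10,13); WM=8
i=7 t=5 v=6: → [4,7); WM=8

6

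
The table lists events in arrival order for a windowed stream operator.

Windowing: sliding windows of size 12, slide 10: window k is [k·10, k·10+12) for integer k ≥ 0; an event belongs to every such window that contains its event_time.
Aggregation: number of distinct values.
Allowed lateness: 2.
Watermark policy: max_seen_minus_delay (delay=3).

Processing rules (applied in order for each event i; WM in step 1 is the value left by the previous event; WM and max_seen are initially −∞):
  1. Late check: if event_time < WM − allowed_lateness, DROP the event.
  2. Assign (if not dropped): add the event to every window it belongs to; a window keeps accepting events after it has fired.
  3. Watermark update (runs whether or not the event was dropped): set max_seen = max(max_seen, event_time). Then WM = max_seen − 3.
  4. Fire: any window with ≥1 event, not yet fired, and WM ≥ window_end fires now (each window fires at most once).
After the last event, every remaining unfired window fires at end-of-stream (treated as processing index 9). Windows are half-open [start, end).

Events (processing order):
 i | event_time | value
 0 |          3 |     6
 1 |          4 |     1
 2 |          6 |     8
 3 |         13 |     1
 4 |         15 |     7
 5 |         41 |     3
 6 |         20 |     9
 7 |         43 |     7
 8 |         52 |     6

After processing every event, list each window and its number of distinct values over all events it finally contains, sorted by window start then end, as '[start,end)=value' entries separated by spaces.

[0,12)=3 [10,22)=2 [30,42)=1 [40,52)=2 [50,62)=1

i=0 t=3 v=6: → [0,12); WM=0
i=1 t=4 v=1: → [0,12); WM=1
i=2 t=6 v=8: → [0,12); WM=3
i=3 t=13 v=1: → [10,22); WM=10
i=4 t=15 v=7: → [10,22); WM=12; [0,12) fires=3
i=5 t=41 v=3: → [40,52),[30,42); WM=38; [10,22) fires=2
i=6 t=20 v=9: DROP (t<38-2); WM=38
i=7 t=43 v=7: → [40,52); WM=40
i=8 t=52 v=6: → [50,62); WM=49; [30,42) fires=1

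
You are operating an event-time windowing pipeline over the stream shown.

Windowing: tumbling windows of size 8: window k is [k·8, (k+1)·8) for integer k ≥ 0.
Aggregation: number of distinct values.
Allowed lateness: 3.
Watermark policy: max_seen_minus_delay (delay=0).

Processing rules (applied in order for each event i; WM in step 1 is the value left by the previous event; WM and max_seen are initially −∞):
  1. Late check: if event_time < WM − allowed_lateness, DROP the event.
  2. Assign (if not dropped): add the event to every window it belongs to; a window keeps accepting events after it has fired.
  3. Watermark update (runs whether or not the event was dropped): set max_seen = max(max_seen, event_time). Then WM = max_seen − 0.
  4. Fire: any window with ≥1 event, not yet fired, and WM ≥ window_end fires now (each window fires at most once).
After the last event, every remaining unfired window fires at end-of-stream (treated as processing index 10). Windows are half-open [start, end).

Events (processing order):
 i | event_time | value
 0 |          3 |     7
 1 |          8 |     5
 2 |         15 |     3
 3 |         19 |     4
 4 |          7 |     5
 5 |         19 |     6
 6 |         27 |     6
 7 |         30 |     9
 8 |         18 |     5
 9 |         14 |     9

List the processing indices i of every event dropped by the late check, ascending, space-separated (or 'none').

4 8 9

i=0 t=3 v=7: → [0,8); WM=3
i=1 t=8 v=5: → [8,16); WM=8; [0,8) fires=1
i=2 t=15 v=3: → [8,16); WM=15
i=3 t=19 v=4: → [16,24); WM=19; [8,16) fires=2
i=4 t=7 v=5: DROP (t<19-3); WM=19
i=5 t=19 v=6: → [16,24); WM=19
i=6 t=27 v=6: → [24,32); WM=27; [16,24) fires=2
i=7 t=30 v=9: → [24,32); WM=30
i=8 t=18 v=5: DROP (t<30-3); WM=30
i=9 t=14 v=9: DROP (t<30-3); WM=30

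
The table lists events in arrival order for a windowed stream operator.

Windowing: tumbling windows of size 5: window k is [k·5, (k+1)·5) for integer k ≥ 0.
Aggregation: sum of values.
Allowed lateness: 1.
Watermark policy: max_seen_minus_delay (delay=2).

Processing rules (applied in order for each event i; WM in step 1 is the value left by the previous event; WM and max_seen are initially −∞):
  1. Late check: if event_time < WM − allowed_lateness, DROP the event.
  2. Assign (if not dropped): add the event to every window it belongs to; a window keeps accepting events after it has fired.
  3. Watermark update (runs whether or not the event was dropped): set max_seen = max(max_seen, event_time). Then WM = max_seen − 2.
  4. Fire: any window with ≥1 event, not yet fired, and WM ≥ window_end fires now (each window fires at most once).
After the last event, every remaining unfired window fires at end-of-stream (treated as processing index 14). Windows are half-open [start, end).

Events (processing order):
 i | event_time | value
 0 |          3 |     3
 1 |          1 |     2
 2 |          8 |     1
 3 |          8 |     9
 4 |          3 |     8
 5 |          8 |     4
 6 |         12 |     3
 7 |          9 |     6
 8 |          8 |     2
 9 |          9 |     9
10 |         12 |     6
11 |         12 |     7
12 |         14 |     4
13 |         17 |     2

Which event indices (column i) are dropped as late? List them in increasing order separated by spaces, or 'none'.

i=0 t=3 v=3: → [0,5); WM=1
i=1 t=1 v=2: → [0,5); WM=1
i=2 t=8 v=1: → [5,10); WM=6; [0,5) fires=5
i=3 t=8 v=9: → [5,10); WM=6
i=4 t=3 v=8: DROP (t<6-1); WM=6
i=5 t=8 v=4: → [5,10); WM=6
i=6 t=12 v=3: → [10,15); WM=10; [5,10) fires=14
i=7 t=9 v=6: → [5,10); WM=10
i=8 t=8 v=2: DROP (t<10-1); WM=10
i=9 t=9 v=9: → [5,10); WM=10
i=10 t=12 v=6: → [10,15); WM=10
i=11 t=12 v=7: → [10,15); WM=10
i=12 t=14 v=4: → [10,15); WM=12
i=13 t=17 v=2: → [15,20); WM=15; [10,15) fires=20

4 8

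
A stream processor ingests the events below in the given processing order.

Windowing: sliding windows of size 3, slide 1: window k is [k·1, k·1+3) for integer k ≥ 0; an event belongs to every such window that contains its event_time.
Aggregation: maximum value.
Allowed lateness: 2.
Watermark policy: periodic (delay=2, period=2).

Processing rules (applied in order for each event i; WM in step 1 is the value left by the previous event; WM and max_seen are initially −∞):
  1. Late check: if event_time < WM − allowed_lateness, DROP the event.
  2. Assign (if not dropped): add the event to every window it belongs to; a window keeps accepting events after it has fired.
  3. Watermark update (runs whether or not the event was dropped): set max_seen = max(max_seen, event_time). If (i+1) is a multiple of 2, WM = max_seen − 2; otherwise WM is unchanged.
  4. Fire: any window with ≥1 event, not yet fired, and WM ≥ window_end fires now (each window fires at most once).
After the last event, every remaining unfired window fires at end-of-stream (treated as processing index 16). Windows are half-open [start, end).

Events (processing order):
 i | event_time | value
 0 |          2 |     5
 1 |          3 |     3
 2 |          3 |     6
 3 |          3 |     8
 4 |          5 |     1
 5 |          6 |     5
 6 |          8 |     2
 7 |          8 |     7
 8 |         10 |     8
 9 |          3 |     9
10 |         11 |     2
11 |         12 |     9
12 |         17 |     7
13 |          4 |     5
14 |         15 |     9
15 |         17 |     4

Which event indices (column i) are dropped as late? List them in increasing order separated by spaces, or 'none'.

9 13

i=0 t=2 v=5: → [2,5),[1,4),[0,3); WM=−∞
i=1 t=3 v=3: → [3,6),[2,5),[1,4); WM=1
i=2 t=3 v=6: → [3,6),[2,5),[1,4); WM=1
i=3 t=3 v=8: → [3,6),[2,5),[1,4); WM=1
i=4 t=5 v=1: → [5,8),[4,7),[3,6); WM=1
i=5 t=6 v=5: → [6,9),[5,8),[4,7); WM=4; [0,3) fires=5 [1,4) fires=8
i=6 t=8 v=2: → [8,11),[7,10),[6,9); WM=4
i=7 t=8 v=7: → [8,11),[7,10),[6,9); WM=6; [2,5) fires=8 [3,6) fires=8
i=8 t=10 v=8: → [10,13),[9,12),[8,11); WM=6
i=9 t=3 v=9: DROP (t<6-2); WM=8; [4,7) fires=5 [5,8) fires=5
i=10 t=11 v=2: → [11,14),[10,13),[9,12); WM=8
i=11 t=12 v=9: → [12,15),[11,14),[10,13); WM=10; [6,9) fires=7 [7,10) fires=7
i=12 t=17 v=7: → [17,20),[16,19),[15,18); WM=10
i=13 t=4 v=5: DROP (t<10-2); WM=15; [8,11) fires=8 [9,12) fires=8 [10,13) fires=9 [11,14) fires=9 [12,15) fires=9
i=14 t=15 v=9: → [15,18),[14,17),[13,16); WM=15
i=15 t=17 v=4: → [17,20),[16,19),[15,18); WM=15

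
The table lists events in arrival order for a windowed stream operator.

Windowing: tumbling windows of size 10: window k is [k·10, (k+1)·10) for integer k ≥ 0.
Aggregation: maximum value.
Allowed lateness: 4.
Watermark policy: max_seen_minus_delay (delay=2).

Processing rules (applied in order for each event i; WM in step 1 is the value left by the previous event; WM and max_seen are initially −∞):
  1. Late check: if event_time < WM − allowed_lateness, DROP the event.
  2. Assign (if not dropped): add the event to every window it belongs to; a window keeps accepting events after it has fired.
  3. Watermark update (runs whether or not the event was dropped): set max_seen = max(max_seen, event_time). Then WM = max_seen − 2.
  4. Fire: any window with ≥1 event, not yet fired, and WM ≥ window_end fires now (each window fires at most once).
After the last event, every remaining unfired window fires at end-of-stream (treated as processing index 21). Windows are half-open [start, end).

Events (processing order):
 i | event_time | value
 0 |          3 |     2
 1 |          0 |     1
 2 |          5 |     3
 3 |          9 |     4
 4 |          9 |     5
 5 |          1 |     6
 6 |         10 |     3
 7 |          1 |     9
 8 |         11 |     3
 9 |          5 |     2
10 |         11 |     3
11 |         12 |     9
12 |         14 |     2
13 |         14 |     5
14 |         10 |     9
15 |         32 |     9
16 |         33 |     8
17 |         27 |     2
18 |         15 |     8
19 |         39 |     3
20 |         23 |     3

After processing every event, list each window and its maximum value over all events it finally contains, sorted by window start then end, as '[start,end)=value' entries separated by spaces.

i=0 t=3 v=2: → [0,10); WM=1
i=1 t=0 v=1: → [0,10); WM=1
i=2 t=5 v=3: → [0,10); WM=3
i=3 t=9 v=4: → [0,10); WM=7
i=4 t=9 v=5: → [0,10); WM=7
i=5 t=1 v=6: DROP (t<7-4); WM=7
i=6 t=10 v=3: → [10,20); WM=8
i=7 t=1 v=9: DROP (t<8-4); WM=8
i=8 t=11 v=3: → [10,20); WM=9
i=9 t=5 v=2: → [0,10); WM=9
i=10 t=11 v=3: → [10,20); WM=9
i=11 t=12 v=9: → [10,20); WM=10; [0,10) fires=5
i=12 t=14 v=2: → [10,20); WM=12
i=13 t=14 v=5: → [10,20); WM=12
i=14 t=10 v=9: → [10,20); WM=12
i=15 t=32 v=9: → [30,40); WM=30; [10,20) fires=9
i=16 t=33 v=8: → [30,40); WM=31
i=17 t=27 v=2: → [20,30); WM=31; [20,30) fires=2
i=18 t=15 v=8: DROP (t<31-4); WM=31
i=19 t=39 v=3: → [30,40); WM=37
i=20 t=23 v=3: DROP (t<37-4); WM=37

[0,10)=5 [10,20)=9 [20,30)=2 [30,40)=9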